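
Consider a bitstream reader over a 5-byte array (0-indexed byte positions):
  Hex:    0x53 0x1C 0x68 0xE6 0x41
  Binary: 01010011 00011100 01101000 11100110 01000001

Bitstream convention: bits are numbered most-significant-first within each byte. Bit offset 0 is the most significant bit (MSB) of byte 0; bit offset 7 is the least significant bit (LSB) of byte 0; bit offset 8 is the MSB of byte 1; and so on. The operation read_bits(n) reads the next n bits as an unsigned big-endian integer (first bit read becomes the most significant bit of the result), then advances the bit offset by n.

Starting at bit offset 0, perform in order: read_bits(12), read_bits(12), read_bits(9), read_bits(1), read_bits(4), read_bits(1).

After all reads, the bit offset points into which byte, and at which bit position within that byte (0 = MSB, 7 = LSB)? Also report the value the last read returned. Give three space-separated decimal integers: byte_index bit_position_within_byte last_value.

Answer: 4 7 0

Derivation:
Read 1: bits[0:12] width=12 -> value=1329 (bin 010100110001); offset now 12 = byte 1 bit 4; 28 bits remain
Read 2: bits[12:24] width=12 -> value=3176 (bin 110001101000); offset now 24 = byte 3 bit 0; 16 bits remain
Read 3: bits[24:33] width=9 -> value=460 (bin 111001100); offset now 33 = byte 4 bit 1; 7 bits remain
Read 4: bits[33:34] width=1 -> value=1 (bin 1); offset now 34 = byte 4 bit 2; 6 bits remain
Read 5: bits[34:38] width=4 -> value=0 (bin 0000); offset now 38 = byte 4 bit 6; 2 bits remain
Read 6: bits[38:39] width=1 -> value=0 (bin 0); offset now 39 = byte 4 bit 7; 1 bits remain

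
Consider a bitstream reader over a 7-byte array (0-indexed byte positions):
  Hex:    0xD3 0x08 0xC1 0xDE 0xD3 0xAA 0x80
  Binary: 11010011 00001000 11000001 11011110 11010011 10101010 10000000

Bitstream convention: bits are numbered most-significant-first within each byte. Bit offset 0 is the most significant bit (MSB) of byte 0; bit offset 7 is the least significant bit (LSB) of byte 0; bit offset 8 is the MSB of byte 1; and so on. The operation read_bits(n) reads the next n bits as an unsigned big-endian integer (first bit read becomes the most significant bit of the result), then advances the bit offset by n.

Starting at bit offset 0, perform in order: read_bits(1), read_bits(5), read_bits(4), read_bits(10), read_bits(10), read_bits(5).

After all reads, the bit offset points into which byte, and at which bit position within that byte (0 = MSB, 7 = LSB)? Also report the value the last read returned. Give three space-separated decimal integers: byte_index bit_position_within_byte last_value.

Read 1: bits[0:1] width=1 -> value=1 (bin 1); offset now 1 = byte 0 bit 1; 55 bits remain
Read 2: bits[1:6] width=5 -> value=20 (bin 10100); offset now 6 = byte 0 bit 6; 50 bits remain
Read 3: bits[6:10] width=4 -> value=12 (bin 1100); offset now 10 = byte 1 bit 2; 46 bits remain
Read 4: bits[10:20] width=10 -> value=140 (bin 0010001100); offset now 20 = byte 2 bit 4; 36 bits remain
Read 5: bits[20:30] width=10 -> value=119 (bin 0001110111); offset now 30 = byte 3 bit 6; 26 bits remain
Read 6: bits[30:35] width=5 -> value=22 (bin 10110); offset now 35 = byte 4 bit 3; 21 bits remain

Answer: 4 3 22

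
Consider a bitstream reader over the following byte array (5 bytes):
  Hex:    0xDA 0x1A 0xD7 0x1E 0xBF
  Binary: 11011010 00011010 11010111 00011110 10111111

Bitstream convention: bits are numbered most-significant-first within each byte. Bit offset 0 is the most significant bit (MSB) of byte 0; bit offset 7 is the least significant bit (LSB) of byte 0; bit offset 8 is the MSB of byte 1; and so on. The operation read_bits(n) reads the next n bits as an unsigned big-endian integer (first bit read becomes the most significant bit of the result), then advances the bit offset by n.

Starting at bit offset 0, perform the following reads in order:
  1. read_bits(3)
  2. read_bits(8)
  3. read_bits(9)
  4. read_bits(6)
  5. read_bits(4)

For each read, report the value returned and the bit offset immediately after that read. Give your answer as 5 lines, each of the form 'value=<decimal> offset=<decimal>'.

Answer: value=6 offset=3
value=208 offset=11
value=429 offset=20
value=28 offset=26
value=7 offset=30

Derivation:
Read 1: bits[0:3] width=3 -> value=6 (bin 110); offset now 3 = byte 0 bit 3; 37 bits remain
Read 2: bits[3:11] width=8 -> value=208 (bin 11010000); offset now 11 = byte 1 bit 3; 29 bits remain
Read 3: bits[11:20] width=9 -> value=429 (bin 110101101); offset now 20 = byte 2 bit 4; 20 bits remain
Read 4: bits[20:26] width=6 -> value=28 (bin 011100); offset now 26 = byte 3 bit 2; 14 bits remain
Read 5: bits[26:30] width=4 -> value=7 (bin 0111); offset now 30 = byte 3 bit 6; 10 bits remain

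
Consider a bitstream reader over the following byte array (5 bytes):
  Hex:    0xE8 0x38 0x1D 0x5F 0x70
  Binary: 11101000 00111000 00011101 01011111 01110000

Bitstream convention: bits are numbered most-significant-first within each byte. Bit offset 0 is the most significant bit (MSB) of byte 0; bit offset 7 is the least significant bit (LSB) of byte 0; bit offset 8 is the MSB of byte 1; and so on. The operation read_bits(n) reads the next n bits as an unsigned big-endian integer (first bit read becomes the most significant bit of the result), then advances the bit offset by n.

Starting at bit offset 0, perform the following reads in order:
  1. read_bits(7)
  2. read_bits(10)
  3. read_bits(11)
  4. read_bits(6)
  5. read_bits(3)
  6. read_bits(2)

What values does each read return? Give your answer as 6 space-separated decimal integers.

Read 1: bits[0:7] width=7 -> value=116 (bin 1110100); offset now 7 = byte 0 bit 7; 33 bits remain
Read 2: bits[7:17] width=10 -> value=112 (bin 0001110000); offset now 17 = byte 2 bit 1; 23 bits remain
Read 3: bits[17:28] width=11 -> value=469 (bin 00111010101); offset now 28 = byte 3 bit 4; 12 bits remain
Read 4: bits[28:34] width=6 -> value=61 (bin 111101); offset now 34 = byte 4 bit 2; 6 bits remain
Read 5: bits[34:37] width=3 -> value=6 (bin 110); offset now 37 = byte 4 bit 5; 3 bits remain
Read 6: bits[37:39] width=2 -> value=0 (bin 00); offset now 39 = byte 4 bit 7; 1 bits remain

Answer: 116 112 469 61 6 0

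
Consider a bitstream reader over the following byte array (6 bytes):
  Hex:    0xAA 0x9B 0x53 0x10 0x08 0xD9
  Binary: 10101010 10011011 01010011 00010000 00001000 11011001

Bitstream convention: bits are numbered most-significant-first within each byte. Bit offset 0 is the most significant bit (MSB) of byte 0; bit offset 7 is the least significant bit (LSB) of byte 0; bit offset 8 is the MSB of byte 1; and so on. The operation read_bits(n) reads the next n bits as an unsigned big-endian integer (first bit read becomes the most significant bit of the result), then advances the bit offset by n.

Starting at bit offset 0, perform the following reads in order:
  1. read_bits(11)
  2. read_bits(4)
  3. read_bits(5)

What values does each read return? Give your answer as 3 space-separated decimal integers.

Answer: 1364 13 21

Derivation:
Read 1: bits[0:11] width=11 -> value=1364 (bin 10101010100); offset now 11 = byte 1 bit 3; 37 bits remain
Read 2: bits[11:15] width=4 -> value=13 (bin 1101); offset now 15 = byte 1 bit 7; 33 bits remain
Read 3: bits[15:20] width=5 -> value=21 (bin 10101); offset now 20 = byte 2 bit 4; 28 bits remain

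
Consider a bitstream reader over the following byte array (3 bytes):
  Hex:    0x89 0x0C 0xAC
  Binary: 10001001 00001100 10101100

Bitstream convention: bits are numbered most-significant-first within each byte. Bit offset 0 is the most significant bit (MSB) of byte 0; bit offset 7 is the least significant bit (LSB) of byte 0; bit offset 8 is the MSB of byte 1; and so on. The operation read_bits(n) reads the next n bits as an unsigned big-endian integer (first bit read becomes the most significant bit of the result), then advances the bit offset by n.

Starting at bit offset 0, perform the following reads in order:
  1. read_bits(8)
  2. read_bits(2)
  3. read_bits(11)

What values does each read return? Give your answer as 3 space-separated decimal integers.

Answer: 137 0 405

Derivation:
Read 1: bits[0:8] width=8 -> value=137 (bin 10001001); offset now 8 = byte 1 bit 0; 16 bits remain
Read 2: bits[8:10] width=2 -> value=0 (bin 00); offset now 10 = byte 1 bit 2; 14 bits remain
Read 3: bits[10:21] width=11 -> value=405 (bin 00110010101); offset now 21 = byte 2 bit 5; 3 bits remain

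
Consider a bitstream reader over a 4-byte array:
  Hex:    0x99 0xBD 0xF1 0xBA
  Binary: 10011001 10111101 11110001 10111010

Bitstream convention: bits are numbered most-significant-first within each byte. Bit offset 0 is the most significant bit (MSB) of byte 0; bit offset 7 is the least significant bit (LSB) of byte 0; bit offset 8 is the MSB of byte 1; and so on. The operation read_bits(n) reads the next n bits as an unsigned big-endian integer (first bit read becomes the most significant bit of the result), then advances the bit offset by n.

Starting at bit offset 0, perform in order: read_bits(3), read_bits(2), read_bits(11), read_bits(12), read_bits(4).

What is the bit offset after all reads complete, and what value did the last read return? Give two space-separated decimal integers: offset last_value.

Read 1: bits[0:3] width=3 -> value=4 (bin 100); offset now 3 = byte 0 bit 3; 29 bits remain
Read 2: bits[3:5] width=2 -> value=3 (bin 11); offset now 5 = byte 0 bit 5; 27 bits remain
Read 3: bits[5:16] width=11 -> value=445 (bin 00110111101); offset now 16 = byte 2 bit 0; 16 bits remain
Read 4: bits[16:28] width=12 -> value=3867 (bin 111100011011); offset now 28 = byte 3 bit 4; 4 bits remain
Read 5: bits[28:32] width=4 -> value=10 (bin 1010); offset now 32 = byte 4 bit 0; 0 bits remain

Answer: 32 10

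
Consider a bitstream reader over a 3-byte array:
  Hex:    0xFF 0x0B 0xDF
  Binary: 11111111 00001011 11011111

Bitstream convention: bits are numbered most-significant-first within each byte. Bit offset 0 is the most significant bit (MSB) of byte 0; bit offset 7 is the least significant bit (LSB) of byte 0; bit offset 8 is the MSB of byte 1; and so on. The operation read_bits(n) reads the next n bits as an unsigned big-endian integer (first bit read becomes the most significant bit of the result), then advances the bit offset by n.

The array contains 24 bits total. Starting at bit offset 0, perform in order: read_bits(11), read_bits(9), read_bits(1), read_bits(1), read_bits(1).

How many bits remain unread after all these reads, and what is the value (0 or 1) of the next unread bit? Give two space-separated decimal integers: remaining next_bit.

Read 1: bits[0:11] width=11 -> value=2040 (bin 11111111000); offset now 11 = byte 1 bit 3; 13 bits remain
Read 2: bits[11:20] width=9 -> value=189 (bin 010111101); offset now 20 = byte 2 bit 4; 4 bits remain
Read 3: bits[20:21] width=1 -> value=1 (bin 1); offset now 21 = byte 2 bit 5; 3 bits remain
Read 4: bits[21:22] width=1 -> value=1 (bin 1); offset now 22 = byte 2 bit 6; 2 bits remain
Read 5: bits[22:23] width=1 -> value=1 (bin 1); offset now 23 = byte 2 bit 7; 1 bits remain

Answer: 1 1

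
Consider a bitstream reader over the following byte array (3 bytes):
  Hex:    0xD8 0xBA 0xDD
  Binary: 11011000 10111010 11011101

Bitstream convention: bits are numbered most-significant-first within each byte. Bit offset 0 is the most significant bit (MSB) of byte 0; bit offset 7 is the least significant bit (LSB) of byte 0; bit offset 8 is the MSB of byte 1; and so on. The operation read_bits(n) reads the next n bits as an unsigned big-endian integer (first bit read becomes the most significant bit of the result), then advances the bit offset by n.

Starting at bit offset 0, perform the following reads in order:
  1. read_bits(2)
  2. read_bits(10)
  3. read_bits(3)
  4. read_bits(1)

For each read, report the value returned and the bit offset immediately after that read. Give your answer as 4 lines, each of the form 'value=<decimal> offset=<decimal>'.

Answer: value=3 offset=2
value=395 offset=12
value=5 offset=15
value=0 offset=16

Derivation:
Read 1: bits[0:2] width=2 -> value=3 (bin 11); offset now 2 = byte 0 bit 2; 22 bits remain
Read 2: bits[2:12] width=10 -> value=395 (bin 0110001011); offset now 12 = byte 1 bit 4; 12 bits remain
Read 3: bits[12:15] width=3 -> value=5 (bin 101); offset now 15 = byte 1 bit 7; 9 bits remain
Read 4: bits[15:16] width=1 -> value=0 (bin 0); offset now 16 = byte 2 bit 0; 8 bits remain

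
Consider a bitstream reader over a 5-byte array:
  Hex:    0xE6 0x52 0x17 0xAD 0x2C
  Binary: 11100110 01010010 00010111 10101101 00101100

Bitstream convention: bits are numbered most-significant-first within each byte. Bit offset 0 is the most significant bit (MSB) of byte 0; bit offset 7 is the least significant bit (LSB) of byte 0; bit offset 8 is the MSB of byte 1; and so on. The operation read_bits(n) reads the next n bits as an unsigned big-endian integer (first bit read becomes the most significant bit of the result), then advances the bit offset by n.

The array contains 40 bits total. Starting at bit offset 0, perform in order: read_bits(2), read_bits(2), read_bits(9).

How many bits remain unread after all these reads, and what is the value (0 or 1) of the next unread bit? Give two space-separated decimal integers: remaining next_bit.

Read 1: bits[0:2] width=2 -> value=3 (bin 11); offset now 2 = byte 0 bit 2; 38 bits remain
Read 2: bits[2:4] width=2 -> value=2 (bin 10); offset now 4 = byte 0 bit 4; 36 bits remain
Read 3: bits[4:13] width=9 -> value=202 (bin 011001010); offset now 13 = byte 1 bit 5; 27 bits remain

Answer: 27 0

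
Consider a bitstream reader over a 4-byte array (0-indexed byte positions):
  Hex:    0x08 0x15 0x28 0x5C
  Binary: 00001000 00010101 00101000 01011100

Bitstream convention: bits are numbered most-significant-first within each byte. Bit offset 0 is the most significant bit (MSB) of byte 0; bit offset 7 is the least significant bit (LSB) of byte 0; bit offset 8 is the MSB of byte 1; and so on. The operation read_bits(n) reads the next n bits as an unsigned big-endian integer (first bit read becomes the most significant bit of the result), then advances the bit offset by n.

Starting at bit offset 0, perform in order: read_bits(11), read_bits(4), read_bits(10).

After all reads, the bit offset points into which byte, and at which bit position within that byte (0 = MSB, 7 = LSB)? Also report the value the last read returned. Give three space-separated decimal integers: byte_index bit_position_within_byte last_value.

Answer: 3 1 592

Derivation:
Read 1: bits[0:11] width=11 -> value=64 (bin 00001000000); offset now 11 = byte 1 bit 3; 21 bits remain
Read 2: bits[11:15] width=4 -> value=10 (bin 1010); offset now 15 = byte 1 bit 7; 17 bits remain
Read 3: bits[15:25] width=10 -> value=592 (bin 1001010000); offset now 25 = byte 3 bit 1; 7 bits remain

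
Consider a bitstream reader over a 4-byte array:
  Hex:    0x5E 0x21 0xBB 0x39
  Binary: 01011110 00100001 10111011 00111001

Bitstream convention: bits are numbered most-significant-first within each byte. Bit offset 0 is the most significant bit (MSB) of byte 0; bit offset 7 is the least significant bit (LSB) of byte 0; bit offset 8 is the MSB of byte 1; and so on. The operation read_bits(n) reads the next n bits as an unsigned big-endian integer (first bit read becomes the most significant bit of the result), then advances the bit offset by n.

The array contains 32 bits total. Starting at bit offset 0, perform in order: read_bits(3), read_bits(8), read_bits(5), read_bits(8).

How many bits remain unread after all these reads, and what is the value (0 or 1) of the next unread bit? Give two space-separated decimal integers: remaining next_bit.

Read 1: bits[0:3] width=3 -> value=2 (bin 010); offset now 3 = byte 0 bit 3; 29 bits remain
Read 2: bits[3:11] width=8 -> value=241 (bin 11110001); offset now 11 = byte 1 bit 3; 21 bits remain
Read 3: bits[11:16] width=5 -> value=1 (bin 00001); offset now 16 = byte 2 bit 0; 16 bits remain
Read 4: bits[16:24] width=8 -> value=187 (bin 10111011); offset now 24 = byte 3 bit 0; 8 bits remain

Answer: 8 0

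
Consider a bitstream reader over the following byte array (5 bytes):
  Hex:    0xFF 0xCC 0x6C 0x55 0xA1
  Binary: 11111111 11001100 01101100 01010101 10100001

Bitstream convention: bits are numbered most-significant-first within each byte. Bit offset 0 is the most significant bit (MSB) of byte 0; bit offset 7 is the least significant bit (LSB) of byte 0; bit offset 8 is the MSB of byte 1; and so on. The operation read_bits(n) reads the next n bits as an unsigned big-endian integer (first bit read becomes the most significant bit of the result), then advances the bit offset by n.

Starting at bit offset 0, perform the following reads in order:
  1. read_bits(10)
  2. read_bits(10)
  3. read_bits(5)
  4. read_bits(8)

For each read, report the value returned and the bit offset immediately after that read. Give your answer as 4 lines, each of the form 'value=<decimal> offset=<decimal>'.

Answer: value=1023 offset=10
value=198 offset=20
value=24 offset=25
value=171 offset=33

Derivation:
Read 1: bits[0:10] width=10 -> value=1023 (bin 1111111111); offset now 10 = byte 1 bit 2; 30 bits remain
Read 2: bits[10:20] width=10 -> value=198 (bin 0011000110); offset now 20 = byte 2 bit 4; 20 bits remain
Read 3: bits[20:25] width=5 -> value=24 (bin 11000); offset now 25 = byte 3 bit 1; 15 bits remain
Read 4: bits[25:33] width=8 -> value=171 (bin 10101011); offset now 33 = byte 4 bit 1; 7 bits remain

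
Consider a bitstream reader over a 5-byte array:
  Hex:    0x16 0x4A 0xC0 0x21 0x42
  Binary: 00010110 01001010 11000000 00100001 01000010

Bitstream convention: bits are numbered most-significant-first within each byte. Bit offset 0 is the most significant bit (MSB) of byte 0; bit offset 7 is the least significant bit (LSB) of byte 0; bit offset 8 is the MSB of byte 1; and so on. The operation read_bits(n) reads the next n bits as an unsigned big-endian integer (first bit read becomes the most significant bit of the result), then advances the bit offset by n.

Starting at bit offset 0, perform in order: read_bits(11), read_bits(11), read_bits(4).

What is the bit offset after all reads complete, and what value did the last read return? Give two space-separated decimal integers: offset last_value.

Read 1: bits[0:11] width=11 -> value=178 (bin 00010110010); offset now 11 = byte 1 bit 3; 29 bits remain
Read 2: bits[11:22] width=11 -> value=688 (bin 01010110000); offset now 22 = byte 2 bit 6; 18 bits remain
Read 3: bits[22:26] width=4 -> value=0 (bin 0000); offset now 26 = byte 3 bit 2; 14 bits remain

Answer: 26 0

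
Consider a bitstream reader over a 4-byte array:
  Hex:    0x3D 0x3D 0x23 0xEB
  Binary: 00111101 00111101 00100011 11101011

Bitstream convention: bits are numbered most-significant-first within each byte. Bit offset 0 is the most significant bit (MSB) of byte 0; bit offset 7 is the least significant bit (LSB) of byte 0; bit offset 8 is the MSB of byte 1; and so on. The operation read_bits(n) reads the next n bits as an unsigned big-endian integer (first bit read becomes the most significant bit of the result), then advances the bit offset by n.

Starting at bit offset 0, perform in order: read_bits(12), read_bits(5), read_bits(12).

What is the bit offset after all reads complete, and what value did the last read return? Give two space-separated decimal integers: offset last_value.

Read 1: bits[0:12] width=12 -> value=979 (bin 001111010011); offset now 12 = byte 1 bit 4; 20 bits remain
Read 2: bits[12:17] width=5 -> value=26 (bin 11010); offset now 17 = byte 2 bit 1; 15 bits remain
Read 3: bits[17:29] width=12 -> value=1149 (bin 010001111101); offset now 29 = byte 3 bit 5; 3 bits remain

Answer: 29 1149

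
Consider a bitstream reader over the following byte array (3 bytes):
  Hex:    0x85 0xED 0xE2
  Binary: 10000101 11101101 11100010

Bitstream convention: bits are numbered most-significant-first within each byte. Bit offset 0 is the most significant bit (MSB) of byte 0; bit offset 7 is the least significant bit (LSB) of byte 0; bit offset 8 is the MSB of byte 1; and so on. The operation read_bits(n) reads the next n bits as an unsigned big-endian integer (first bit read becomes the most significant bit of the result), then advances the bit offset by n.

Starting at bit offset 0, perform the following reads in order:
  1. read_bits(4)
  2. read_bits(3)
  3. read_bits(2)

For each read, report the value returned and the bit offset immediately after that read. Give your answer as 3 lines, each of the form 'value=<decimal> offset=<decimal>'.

Answer: value=8 offset=4
value=2 offset=7
value=3 offset=9

Derivation:
Read 1: bits[0:4] width=4 -> value=8 (bin 1000); offset now 4 = byte 0 bit 4; 20 bits remain
Read 2: bits[4:7] width=3 -> value=2 (bin 010); offset now 7 = byte 0 bit 7; 17 bits remain
Read 3: bits[7:9] width=2 -> value=3 (bin 11); offset now 9 = byte 1 bit 1; 15 bits remain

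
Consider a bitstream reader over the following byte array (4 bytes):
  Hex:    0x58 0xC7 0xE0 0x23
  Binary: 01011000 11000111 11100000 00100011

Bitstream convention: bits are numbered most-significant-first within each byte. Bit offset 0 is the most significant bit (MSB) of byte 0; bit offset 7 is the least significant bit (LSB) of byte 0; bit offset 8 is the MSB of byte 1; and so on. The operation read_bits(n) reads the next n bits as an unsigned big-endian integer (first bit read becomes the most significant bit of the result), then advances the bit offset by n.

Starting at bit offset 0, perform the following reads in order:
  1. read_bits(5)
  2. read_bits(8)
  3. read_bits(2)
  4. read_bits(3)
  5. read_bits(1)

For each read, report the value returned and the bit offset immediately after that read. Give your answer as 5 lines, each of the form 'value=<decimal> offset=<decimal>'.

Read 1: bits[0:5] width=5 -> value=11 (bin 01011); offset now 5 = byte 0 bit 5; 27 bits remain
Read 2: bits[5:13] width=8 -> value=24 (bin 00011000); offset now 13 = byte 1 bit 5; 19 bits remain
Read 3: bits[13:15] width=2 -> value=3 (bin 11); offset now 15 = byte 1 bit 7; 17 bits remain
Read 4: bits[15:18] width=3 -> value=7 (bin 111); offset now 18 = byte 2 bit 2; 14 bits remain
Read 5: bits[18:19] width=1 -> value=1 (bin 1); offset now 19 = byte 2 bit 3; 13 bits remain

Answer: value=11 offset=5
value=24 offset=13
value=3 offset=15
value=7 offset=18
value=1 offset=19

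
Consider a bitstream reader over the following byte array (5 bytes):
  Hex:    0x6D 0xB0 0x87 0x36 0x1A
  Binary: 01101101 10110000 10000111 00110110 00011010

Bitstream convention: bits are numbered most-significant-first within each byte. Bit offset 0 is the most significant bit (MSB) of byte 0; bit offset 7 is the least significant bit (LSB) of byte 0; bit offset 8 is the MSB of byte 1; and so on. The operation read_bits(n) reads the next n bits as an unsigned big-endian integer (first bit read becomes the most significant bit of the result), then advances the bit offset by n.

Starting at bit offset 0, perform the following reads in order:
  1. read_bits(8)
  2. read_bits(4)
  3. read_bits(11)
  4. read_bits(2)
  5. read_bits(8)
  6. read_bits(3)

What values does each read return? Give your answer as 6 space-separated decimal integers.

Answer: 109 11 67 2 108 1

Derivation:
Read 1: bits[0:8] width=8 -> value=109 (bin 01101101); offset now 8 = byte 1 bit 0; 32 bits remain
Read 2: bits[8:12] width=4 -> value=11 (bin 1011); offset now 12 = byte 1 bit 4; 28 bits remain
Read 3: bits[12:23] width=11 -> value=67 (bin 00001000011); offset now 23 = byte 2 bit 7; 17 bits remain
Read 4: bits[23:25] width=2 -> value=2 (bin 10); offset now 25 = byte 3 bit 1; 15 bits remain
Read 5: bits[25:33] width=8 -> value=108 (bin 01101100); offset now 33 = byte 4 bit 1; 7 bits remain
Read 6: bits[33:36] width=3 -> value=1 (bin 001); offset now 36 = byte 4 bit 4; 4 bits remain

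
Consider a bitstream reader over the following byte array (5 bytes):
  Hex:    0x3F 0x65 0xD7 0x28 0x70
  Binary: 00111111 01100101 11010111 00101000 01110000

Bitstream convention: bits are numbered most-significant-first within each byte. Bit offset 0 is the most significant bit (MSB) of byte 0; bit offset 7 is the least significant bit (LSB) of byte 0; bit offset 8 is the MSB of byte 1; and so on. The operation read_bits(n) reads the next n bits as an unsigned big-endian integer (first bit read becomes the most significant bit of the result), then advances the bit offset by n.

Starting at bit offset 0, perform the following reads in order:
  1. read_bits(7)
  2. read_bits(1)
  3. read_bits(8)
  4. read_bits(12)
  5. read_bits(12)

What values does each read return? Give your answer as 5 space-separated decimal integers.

Read 1: bits[0:7] width=7 -> value=31 (bin 0011111); offset now 7 = byte 0 bit 7; 33 bits remain
Read 2: bits[7:8] width=1 -> value=1 (bin 1); offset now 8 = byte 1 bit 0; 32 bits remain
Read 3: bits[8:16] width=8 -> value=101 (bin 01100101); offset now 16 = byte 2 bit 0; 24 bits remain
Read 4: bits[16:28] width=12 -> value=3442 (bin 110101110010); offset now 28 = byte 3 bit 4; 12 bits remain
Read 5: bits[28:40] width=12 -> value=2160 (bin 100001110000); offset now 40 = byte 5 bit 0; 0 bits remain

Answer: 31 1 101 3442 2160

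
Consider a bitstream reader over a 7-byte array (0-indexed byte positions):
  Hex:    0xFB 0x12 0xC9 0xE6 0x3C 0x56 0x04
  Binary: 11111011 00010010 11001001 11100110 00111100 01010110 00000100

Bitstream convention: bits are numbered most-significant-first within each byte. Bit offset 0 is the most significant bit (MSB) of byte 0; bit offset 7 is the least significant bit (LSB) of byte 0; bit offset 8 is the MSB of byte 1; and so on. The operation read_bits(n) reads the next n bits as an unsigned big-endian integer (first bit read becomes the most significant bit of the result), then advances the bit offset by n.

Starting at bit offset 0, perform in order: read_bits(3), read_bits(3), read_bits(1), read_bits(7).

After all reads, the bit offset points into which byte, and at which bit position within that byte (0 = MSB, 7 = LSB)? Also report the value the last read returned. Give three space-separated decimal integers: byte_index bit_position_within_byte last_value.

Read 1: bits[0:3] width=3 -> value=7 (bin 111); offset now 3 = byte 0 bit 3; 53 bits remain
Read 2: bits[3:6] width=3 -> value=6 (bin 110); offset now 6 = byte 0 bit 6; 50 bits remain
Read 3: bits[6:7] width=1 -> value=1 (bin 1); offset now 7 = byte 0 bit 7; 49 bits remain
Read 4: bits[7:14] width=7 -> value=68 (bin 1000100); offset now 14 = byte 1 bit 6; 42 bits remain

Answer: 1 6 68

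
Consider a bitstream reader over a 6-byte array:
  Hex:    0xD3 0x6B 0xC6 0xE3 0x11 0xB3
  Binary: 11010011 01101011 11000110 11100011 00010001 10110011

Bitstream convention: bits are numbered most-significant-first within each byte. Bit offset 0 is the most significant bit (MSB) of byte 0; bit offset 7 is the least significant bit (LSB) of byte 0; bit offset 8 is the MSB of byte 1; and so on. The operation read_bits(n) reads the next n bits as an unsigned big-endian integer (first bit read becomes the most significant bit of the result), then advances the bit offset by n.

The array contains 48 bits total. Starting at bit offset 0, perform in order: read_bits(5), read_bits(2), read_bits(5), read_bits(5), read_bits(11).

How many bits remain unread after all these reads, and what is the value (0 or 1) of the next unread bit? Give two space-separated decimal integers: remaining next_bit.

Read 1: bits[0:5] width=5 -> value=26 (bin 11010); offset now 5 = byte 0 bit 5; 43 bits remain
Read 2: bits[5:7] width=2 -> value=1 (bin 01); offset now 7 = byte 0 bit 7; 41 bits remain
Read 3: bits[7:12] width=5 -> value=22 (bin 10110); offset now 12 = byte 1 bit 4; 36 bits remain
Read 4: bits[12:17] width=5 -> value=23 (bin 10111); offset now 17 = byte 2 bit 1; 31 bits remain
Read 5: bits[17:28] width=11 -> value=1134 (bin 10001101110); offset now 28 = byte 3 bit 4; 20 bits remain

Answer: 20 0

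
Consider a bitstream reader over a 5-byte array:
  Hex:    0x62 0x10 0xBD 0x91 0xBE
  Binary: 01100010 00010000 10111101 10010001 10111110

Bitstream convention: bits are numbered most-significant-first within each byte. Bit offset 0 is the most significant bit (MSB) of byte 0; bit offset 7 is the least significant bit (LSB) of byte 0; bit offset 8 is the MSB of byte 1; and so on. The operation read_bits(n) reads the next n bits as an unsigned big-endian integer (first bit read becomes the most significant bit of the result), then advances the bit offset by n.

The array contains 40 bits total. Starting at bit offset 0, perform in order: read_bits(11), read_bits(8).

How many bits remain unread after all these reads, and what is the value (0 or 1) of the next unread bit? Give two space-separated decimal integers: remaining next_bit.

Read 1: bits[0:11] width=11 -> value=784 (bin 01100010000); offset now 11 = byte 1 bit 3; 29 bits remain
Read 2: bits[11:19] width=8 -> value=133 (bin 10000101); offset now 19 = byte 2 bit 3; 21 bits remain

Answer: 21 1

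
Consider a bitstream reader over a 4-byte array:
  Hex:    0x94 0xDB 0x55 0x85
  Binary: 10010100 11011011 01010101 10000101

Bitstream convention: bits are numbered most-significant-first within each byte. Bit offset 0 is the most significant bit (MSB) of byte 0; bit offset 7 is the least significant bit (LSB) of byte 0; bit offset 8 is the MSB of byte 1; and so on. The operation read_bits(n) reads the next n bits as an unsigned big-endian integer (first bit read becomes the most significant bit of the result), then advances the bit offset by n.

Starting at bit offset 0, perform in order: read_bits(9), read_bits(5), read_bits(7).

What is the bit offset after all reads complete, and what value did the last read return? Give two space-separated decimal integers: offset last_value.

Answer: 21 106

Derivation:
Read 1: bits[0:9] width=9 -> value=297 (bin 100101001); offset now 9 = byte 1 bit 1; 23 bits remain
Read 2: bits[9:14] width=5 -> value=22 (bin 10110); offset now 14 = byte 1 bit 6; 18 bits remain
Read 3: bits[14:21] width=7 -> value=106 (bin 1101010); offset now 21 = byte 2 bit 5; 11 bits remain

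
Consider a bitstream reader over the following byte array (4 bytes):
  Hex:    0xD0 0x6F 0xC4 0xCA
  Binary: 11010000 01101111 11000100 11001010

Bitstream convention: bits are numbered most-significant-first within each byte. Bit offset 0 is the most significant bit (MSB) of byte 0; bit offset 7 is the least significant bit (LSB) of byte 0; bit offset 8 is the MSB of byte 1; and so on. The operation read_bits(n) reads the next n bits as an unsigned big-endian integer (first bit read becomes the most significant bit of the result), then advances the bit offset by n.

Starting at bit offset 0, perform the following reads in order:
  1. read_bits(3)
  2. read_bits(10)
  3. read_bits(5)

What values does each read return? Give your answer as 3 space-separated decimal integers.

Answer: 6 525 31

Derivation:
Read 1: bits[0:3] width=3 -> value=6 (bin 110); offset now 3 = byte 0 bit 3; 29 bits remain
Read 2: bits[3:13] width=10 -> value=525 (bin 1000001101); offset now 13 = byte 1 bit 5; 19 bits remain
Read 3: bits[13:18] width=5 -> value=31 (bin 11111); offset now 18 = byte 2 bit 2; 14 bits remain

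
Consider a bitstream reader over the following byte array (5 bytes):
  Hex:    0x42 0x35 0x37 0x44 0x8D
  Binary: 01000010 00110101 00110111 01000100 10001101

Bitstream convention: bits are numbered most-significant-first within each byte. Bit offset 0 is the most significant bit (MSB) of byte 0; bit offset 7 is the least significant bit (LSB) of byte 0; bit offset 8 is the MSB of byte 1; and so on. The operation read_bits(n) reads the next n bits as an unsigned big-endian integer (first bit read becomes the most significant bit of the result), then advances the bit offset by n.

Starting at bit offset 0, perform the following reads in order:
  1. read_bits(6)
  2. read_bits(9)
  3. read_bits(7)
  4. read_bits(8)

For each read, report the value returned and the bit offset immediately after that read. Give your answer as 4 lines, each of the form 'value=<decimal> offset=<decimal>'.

Answer: value=16 offset=6
value=282 offset=15
value=77 offset=22
value=209 offset=30

Derivation:
Read 1: bits[0:6] width=6 -> value=16 (bin 010000); offset now 6 = byte 0 bit 6; 34 bits remain
Read 2: bits[6:15] width=9 -> value=282 (bin 100011010); offset now 15 = byte 1 bit 7; 25 bits remain
Read 3: bits[15:22] width=7 -> value=77 (bin 1001101); offset now 22 = byte 2 bit 6; 18 bits remain
Read 4: bits[22:30] width=8 -> value=209 (bin 11010001); offset now 30 = byte 3 bit 6; 10 bits remain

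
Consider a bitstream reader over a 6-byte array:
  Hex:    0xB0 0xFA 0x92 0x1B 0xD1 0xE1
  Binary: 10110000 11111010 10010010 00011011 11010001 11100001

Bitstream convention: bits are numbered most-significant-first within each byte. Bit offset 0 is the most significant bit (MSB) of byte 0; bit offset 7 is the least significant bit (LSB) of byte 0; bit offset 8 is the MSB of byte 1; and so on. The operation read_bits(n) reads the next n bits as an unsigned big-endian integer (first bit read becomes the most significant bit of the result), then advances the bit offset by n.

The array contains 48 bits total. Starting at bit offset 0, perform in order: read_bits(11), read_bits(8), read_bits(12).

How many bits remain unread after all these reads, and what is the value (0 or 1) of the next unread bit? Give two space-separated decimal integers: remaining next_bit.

Read 1: bits[0:11] width=11 -> value=1415 (bin 10110000111); offset now 11 = byte 1 bit 3; 37 bits remain
Read 2: bits[11:19] width=8 -> value=212 (bin 11010100); offset now 19 = byte 2 bit 3; 29 bits remain
Read 3: bits[19:31] width=12 -> value=2317 (bin 100100001101); offset now 31 = byte 3 bit 7; 17 bits remain

Answer: 17 1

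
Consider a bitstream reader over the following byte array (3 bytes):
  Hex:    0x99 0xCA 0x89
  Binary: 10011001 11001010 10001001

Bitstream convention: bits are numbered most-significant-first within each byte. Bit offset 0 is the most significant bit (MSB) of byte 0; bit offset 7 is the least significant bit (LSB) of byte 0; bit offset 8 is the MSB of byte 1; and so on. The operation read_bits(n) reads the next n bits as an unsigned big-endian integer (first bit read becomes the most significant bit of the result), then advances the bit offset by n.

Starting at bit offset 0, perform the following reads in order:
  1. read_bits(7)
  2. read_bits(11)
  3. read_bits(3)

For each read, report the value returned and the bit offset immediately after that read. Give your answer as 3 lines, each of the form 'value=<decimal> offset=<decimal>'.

Read 1: bits[0:7] width=7 -> value=76 (bin 1001100); offset now 7 = byte 0 bit 7; 17 bits remain
Read 2: bits[7:18] width=11 -> value=1834 (bin 11100101010); offset now 18 = byte 2 bit 2; 6 bits remain
Read 3: bits[18:21] width=3 -> value=1 (bin 001); offset now 21 = byte 2 bit 5; 3 bits remain

Answer: value=76 offset=7
value=1834 offset=18
value=1 offset=21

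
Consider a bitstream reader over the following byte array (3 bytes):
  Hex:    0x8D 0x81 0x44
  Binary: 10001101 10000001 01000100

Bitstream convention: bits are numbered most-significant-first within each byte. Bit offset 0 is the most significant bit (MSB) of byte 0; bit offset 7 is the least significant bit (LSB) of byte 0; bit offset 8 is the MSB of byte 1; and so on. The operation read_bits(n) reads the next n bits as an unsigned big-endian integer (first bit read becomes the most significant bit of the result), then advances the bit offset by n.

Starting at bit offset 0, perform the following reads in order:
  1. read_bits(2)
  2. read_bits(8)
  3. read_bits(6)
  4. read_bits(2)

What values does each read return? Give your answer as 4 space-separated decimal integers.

Read 1: bits[0:2] width=2 -> value=2 (bin 10); offset now 2 = byte 0 bit 2; 22 bits remain
Read 2: bits[2:10] width=8 -> value=54 (bin 00110110); offset now 10 = byte 1 bit 2; 14 bits remain
Read 3: bits[10:16] width=6 -> value=1 (bin 000001); offset now 16 = byte 2 bit 0; 8 bits remain
Read 4: bits[16:18] width=2 -> value=1 (bin 01); offset now 18 = byte 2 bit 2; 6 bits remain

Answer: 2 54 1 1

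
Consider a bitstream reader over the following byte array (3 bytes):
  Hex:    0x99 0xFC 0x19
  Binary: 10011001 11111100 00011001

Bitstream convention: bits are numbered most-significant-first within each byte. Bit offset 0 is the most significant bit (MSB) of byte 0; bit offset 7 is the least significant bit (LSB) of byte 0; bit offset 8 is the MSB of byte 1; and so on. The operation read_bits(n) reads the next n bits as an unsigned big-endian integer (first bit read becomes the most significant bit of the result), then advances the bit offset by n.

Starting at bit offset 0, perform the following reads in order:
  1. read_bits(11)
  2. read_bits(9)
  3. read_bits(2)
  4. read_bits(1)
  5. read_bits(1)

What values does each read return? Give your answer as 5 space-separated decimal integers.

Read 1: bits[0:11] width=11 -> value=1231 (bin 10011001111); offset now 11 = byte 1 bit 3; 13 bits remain
Read 2: bits[11:20] width=9 -> value=449 (bin 111000001); offset now 20 = byte 2 bit 4; 4 bits remain
Read 3: bits[20:22] width=2 -> value=2 (bin 10); offset now 22 = byte 2 bit 6; 2 bits remain
Read 4: bits[22:23] width=1 -> value=0 (bin 0); offset now 23 = byte 2 bit 7; 1 bits remain
Read 5: bits[23:24] width=1 -> value=1 (bin 1); offset now 24 = byte 3 bit 0; 0 bits remain

Answer: 1231 449 2 0 1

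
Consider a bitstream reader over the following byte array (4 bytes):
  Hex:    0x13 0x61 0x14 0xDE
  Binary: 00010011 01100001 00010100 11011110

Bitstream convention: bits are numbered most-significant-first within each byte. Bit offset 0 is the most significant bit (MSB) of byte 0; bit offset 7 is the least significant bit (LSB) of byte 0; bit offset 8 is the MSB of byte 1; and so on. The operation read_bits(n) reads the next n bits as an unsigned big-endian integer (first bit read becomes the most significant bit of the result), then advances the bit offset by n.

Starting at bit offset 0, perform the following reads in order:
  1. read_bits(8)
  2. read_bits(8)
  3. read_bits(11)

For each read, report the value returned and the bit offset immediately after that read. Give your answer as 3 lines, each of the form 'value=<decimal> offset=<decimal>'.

Answer: value=19 offset=8
value=97 offset=16
value=166 offset=27

Derivation:
Read 1: bits[0:8] width=8 -> value=19 (bin 00010011); offset now 8 = byte 1 bit 0; 24 bits remain
Read 2: bits[8:16] width=8 -> value=97 (bin 01100001); offset now 16 = byte 2 bit 0; 16 bits remain
Read 3: bits[16:27] width=11 -> value=166 (bin 00010100110); offset now 27 = byte 3 bit 3; 5 bits remain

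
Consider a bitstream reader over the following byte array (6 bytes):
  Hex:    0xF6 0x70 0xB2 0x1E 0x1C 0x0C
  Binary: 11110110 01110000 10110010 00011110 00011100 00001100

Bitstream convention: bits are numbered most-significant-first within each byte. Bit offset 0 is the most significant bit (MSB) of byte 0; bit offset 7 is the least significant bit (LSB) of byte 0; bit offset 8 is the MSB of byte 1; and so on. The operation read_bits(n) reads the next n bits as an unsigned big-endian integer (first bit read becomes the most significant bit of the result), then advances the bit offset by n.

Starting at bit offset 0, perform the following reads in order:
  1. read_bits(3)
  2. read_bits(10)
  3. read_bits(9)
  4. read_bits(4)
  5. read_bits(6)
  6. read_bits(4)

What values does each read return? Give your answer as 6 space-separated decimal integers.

Answer: 7 718 44 8 30 1

Derivation:
Read 1: bits[0:3] width=3 -> value=7 (bin 111); offset now 3 = byte 0 bit 3; 45 bits remain
Read 2: bits[3:13] width=10 -> value=718 (bin 1011001110); offset now 13 = byte 1 bit 5; 35 bits remain
Read 3: bits[13:22] width=9 -> value=44 (bin 000101100); offset now 22 = byte 2 bit 6; 26 bits remain
Read 4: bits[22:26] width=4 -> value=8 (bin 1000); offset now 26 = byte 3 bit 2; 22 bits remain
Read 5: bits[26:32] width=6 -> value=30 (bin 011110); offset now 32 = byte 4 bit 0; 16 bits remain
Read 6: bits[32:36] width=4 -> value=1 (bin 0001); offset now 36 = byte 4 bit 4; 12 bits remain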